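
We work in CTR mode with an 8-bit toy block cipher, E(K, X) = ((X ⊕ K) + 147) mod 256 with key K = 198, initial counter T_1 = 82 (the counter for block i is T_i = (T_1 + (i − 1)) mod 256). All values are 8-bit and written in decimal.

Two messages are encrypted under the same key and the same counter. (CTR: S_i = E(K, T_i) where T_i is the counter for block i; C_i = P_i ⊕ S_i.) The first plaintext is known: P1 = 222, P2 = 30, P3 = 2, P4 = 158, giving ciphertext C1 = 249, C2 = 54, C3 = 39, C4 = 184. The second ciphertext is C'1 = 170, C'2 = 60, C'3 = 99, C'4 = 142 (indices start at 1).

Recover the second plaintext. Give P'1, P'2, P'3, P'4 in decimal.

P'1 = 141, P'2 = 20, P'3 = 70, P'4 = 168

In CTR with a reused counter, both messages share the same keystream S_i, so C_i ⊕ C'_i = P_i ⊕ P'_i and thus P'_i = P_i ⊕ C_i ⊕ C'_i.
P'1: 222 ⊕ 249 ⊕ 170 = 141.
P'2: 30 ⊕ 54 ⊕ 60 = 20.
P'3: 2 ⊕ 39 ⊕ 99 = 70.
P'4: 158 ⊕ 184 ⊕ 142 = 168.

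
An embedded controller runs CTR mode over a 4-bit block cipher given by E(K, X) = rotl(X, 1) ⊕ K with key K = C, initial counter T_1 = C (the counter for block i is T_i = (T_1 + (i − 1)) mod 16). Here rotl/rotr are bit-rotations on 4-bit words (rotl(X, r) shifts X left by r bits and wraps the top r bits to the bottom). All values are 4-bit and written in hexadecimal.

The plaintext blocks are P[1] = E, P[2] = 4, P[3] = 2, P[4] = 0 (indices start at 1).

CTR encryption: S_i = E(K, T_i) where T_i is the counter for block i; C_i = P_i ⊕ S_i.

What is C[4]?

C[4] = 3

C[1]: T = C, S = E(K, T) = 5; E ⊕ 5 = B.
C[2]: T = D, S = E(K, T) = 7; 4 ⊕ 7 = 3.
C[3]: T = E, S = E(K, T) = 1; 2 ⊕ 1 = 3.
C[4]: T = F, S = E(K, T) = 3; 0 ⊕ 3 = 3.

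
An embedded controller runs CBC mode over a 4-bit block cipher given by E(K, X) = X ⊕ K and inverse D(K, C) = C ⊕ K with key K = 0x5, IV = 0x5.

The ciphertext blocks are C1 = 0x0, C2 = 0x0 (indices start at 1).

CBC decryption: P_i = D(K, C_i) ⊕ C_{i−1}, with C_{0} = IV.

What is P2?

P2: D(K, 0x0) = 0x5; 0x5 ⊕ 0x0 = 0x5.

P2 = 0x5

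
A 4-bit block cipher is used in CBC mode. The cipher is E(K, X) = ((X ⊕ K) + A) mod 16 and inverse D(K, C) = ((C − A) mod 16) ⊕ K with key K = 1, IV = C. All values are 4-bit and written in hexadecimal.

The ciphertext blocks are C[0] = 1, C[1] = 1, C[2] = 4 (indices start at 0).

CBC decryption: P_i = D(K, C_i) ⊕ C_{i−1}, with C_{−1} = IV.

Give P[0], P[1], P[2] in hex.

P[0]: D(K, 1) = 6; 6 ⊕ C = A.
P[1]: D(K, 1) = 6; 6 ⊕ 1 = 7.
P[2]: D(K, 4) = B; B ⊕ 1 = A.

P[0] = A, P[1] = 7, P[2] = A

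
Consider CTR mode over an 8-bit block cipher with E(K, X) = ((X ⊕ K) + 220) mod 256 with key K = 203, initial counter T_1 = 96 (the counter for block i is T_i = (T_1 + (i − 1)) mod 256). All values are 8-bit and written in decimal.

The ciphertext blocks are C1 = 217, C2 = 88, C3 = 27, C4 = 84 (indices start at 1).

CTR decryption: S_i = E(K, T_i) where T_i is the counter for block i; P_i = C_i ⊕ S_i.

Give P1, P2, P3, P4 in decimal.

P1: T = 96, S = E(K, T) = 135; 217 ⊕ 135 = 94.
P2: T = 97, S = E(K, T) = 134; 88 ⊕ 134 = 222.
P3: T = 98, S = E(K, T) = 133; 27 ⊕ 133 = 158.
P4: T = 99, S = E(K, T) = 132; 84 ⊕ 132 = 208.

P1 = 94, P2 = 222, P3 = 158, P4 = 208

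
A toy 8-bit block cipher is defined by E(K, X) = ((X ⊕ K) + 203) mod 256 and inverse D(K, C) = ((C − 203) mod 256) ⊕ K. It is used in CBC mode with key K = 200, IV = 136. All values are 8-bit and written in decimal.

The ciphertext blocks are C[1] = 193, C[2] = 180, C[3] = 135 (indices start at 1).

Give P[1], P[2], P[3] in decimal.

P[1] = 182, P[2] = 224, P[3] = 192

CBC decryption: P_i = D(K, C_i) ⊕ C_{i−1}, with C_{0} = IV.
P[1]: D(K, 193) = 62; 62 ⊕ 136 = 182.
P[2]: D(K, 180) = 33; 33 ⊕ 193 = 224.
P[3]: D(K, 135) = 116; 116 ⊕ 180 = 192.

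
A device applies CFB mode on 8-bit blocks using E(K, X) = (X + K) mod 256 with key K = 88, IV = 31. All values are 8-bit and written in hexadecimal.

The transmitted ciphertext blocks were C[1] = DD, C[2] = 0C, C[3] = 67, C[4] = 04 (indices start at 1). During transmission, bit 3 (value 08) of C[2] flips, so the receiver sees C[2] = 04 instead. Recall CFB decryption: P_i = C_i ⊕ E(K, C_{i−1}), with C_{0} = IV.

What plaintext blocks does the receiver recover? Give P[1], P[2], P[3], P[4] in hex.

P[1] = 64, P[2] = 61, P[3] = EB, P[4] = EB

Only C[2] changed, to 04. In CFB, a change in C_i flips the same bit in P_i and garbles P_{i+1}. Decrypting the received ciphertext:
P[1]: E(K, 31) = B9; DD ⊕ B9 = 64.
P[2]: E(K, DD) = 65; 04 ⊕ 65 = 61.
P[3]: E(K, 04) = 8C; 67 ⊕ 8C = EB.
P[4]: E(K, 67) = EF; 04 ⊕ EF = EB.
Blocks that differ from the original plaintext: P[2], P[3].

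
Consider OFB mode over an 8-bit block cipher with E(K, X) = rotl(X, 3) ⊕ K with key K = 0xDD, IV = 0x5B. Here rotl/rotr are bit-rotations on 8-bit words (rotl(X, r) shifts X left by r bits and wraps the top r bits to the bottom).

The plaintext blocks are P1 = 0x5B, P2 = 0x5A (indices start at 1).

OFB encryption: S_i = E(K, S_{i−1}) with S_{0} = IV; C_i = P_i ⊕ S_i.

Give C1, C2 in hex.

C1: S = E(K, 0x5B) = 0x07; 0x5B ⊕ 0x07 = 0x5C.
C2: S = E(K, 0x07) = 0xE5; 0x5A ⊕ 0xE5 = 0xBF.

C1 = 0x5C, C2 = 0xBF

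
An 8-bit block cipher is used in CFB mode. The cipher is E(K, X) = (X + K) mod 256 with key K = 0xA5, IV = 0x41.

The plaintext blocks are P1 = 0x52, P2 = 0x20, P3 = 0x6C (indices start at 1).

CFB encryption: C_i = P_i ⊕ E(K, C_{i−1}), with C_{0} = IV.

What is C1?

C1: E(K, 0x41) = 0xE6; 0x52 ⊕ 0xE6 = 0xB4.

C1 = 0xB4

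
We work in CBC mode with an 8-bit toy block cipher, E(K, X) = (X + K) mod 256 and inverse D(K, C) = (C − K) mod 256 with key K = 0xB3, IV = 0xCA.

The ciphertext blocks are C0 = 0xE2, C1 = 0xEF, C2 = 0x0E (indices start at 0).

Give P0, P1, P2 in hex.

P0 = 0xE5, P1 = 0xDE, P2 = 0xB4

CBC decryption: P_i = D(K, C_i) ⊕ C_{i−1}, with C_{−1} = IV.
P0: D(K, 0xE2) = 0x2F; 0x2F ⊕ 0xCA = 0xE5.
P1: D(K, 0xEF) = 0x3C; 0x3C ⊕ 0xE2 = 0xDE.
P2: D(K, 0x0E) = 0x5B; 0x5B ⊕ 0xEF = 0xB4.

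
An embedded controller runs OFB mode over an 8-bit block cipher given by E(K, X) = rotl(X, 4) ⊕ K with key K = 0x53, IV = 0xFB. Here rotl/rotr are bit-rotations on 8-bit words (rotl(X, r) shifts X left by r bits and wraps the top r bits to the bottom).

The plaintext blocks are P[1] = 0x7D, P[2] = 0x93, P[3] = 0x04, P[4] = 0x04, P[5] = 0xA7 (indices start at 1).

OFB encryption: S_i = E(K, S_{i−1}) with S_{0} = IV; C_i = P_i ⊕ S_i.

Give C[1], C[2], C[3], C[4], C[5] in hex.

C[1]: S = E(K, 0xFB) = 0xEC; 0x7D ⊕ 0xEC = 0x91.
C[2]: S = E(K, 0xEC) = 0x9D; 0x93 ⊕ 0x9D = 0x0E.
C[3]: S = E(K, 0x9D) = 0x8A; 0x04 ⊕ 0x8A = 0x8E.
C[4]: S = E(K, 0x8A) = 0xFB; 0x04 ⊕ 0xFB = 0xFF.
C[5]: S = E(K, 0xFB) = 0xEC; 0xA7 ⊕ 0xEC = 0x4B.

C[1] = 0x91, C[2] = 0x0E, C[3] = 0x8E, C[4] = 0xFF, C[5] = 0x4B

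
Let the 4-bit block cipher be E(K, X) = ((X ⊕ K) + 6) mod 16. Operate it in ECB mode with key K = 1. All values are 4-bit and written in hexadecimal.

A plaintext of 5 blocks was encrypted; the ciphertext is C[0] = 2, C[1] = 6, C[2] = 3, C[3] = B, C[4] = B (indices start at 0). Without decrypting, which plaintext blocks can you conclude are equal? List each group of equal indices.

ECB encrypts each block independently with the same key, so equal ciphertext blocks imply equal plaintext blocks.
C[3] = C[4] = B, so P[3] = P[4].

P[3] = P[4]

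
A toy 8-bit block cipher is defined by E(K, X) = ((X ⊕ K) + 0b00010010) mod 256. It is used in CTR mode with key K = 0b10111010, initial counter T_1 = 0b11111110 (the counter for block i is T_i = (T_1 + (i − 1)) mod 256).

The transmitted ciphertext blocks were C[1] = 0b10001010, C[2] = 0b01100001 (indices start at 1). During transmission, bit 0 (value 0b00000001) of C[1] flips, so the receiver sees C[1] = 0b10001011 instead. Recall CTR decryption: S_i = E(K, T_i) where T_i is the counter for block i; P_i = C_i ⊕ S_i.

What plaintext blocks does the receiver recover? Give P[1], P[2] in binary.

P[1] = 0b11011101, P[2] = 0b00110110

Only C[1] changed, to 0b10001011. In CTR, a change in C_i flips the same bit in P_i only; the keystream is unaffected. Decrypting the received ciphertext:
P[1]: T = 0b11111110, S = E(K, T) = 0b01010110; 0b10001011 ⊕ 0b01010110 = 0b11011101.
P[2]: T = 0b11111111, S = E(K, T) = 0b01010111; 0b01100001 ⊕ 0b01010111 = 0b00110110.
Blocks that differ from the original plaintext: P[1].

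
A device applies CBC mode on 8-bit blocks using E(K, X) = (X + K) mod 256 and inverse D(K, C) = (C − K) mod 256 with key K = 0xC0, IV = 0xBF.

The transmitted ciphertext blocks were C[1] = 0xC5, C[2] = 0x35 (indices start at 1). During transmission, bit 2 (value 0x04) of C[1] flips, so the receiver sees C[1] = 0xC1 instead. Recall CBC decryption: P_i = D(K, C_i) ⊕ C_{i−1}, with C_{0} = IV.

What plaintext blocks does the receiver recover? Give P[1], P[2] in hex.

Only C[1] changed, to 0xC1. In CBC, a change in C_i garbles P_i and flips the same bit in P_{i+1}. Decrypting the received ciphertext:
P[1]: D(K, 0xC1) = 0x01; 0x01 ⊕ 0xBF = 0xBE.
P[2]: D(K, 0x35) = 0x75; 0x75 ⊕ 0xC1 = 0xB4.
Blocks that differ from the original plaintext: P[1], P[2].

P[1] = 0xBE, P[2] = 0xB4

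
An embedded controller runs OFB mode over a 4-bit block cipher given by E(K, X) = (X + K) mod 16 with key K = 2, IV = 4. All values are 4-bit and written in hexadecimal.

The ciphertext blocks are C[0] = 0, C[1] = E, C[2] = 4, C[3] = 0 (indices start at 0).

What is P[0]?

P[0] = 6

OFB decryption: S_i = E(K, S_{i−1}) with S_{−1} = IV; P_i = C_i ⊕ S_i.
P[0]: S = E(K, 4) = 6; 0 ⊕ 6 = 6.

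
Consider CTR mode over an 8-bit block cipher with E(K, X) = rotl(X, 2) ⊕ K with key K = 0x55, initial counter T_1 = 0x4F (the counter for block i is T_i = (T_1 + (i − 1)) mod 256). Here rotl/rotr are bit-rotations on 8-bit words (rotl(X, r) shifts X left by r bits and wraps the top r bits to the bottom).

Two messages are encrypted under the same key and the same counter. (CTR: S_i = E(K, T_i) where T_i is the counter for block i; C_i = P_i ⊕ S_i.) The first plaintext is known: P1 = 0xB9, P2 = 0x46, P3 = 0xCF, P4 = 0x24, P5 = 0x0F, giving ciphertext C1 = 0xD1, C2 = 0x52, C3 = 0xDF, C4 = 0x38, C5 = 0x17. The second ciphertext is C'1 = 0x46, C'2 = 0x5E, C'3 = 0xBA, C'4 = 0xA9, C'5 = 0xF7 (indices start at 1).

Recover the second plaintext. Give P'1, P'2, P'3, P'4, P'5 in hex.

In CTR with a reused counter, both messages share the same keystream S_i, so C_i ⊕ C'_i = P_i ⊕ P'_i and thus P'_i = P_i ⊕ C_i ⊕ C'_i.
P'1: 0xB9 ⊕ 0xD1 ⊕ 0x46 = 0x2E.
P'2: 0x46 ⊕ 0x52 ⊕ 0x5E = 0x4A.
P'3: 0xCF ⊕ 0xDF ⊕ 0xBA = 0xAA.
P'4: 0x24 ⊕ 0x38 ⊕ 0xA9 = 0xB5.
P'5: 0x0F ⊕ 0x17 ⊕ 0xF7 = 0xEF.

P'1 = 0x2E, P'2 = 0x4A, P'3 = 0xAA, P'4 = 0xB5, P'5 = 0xEF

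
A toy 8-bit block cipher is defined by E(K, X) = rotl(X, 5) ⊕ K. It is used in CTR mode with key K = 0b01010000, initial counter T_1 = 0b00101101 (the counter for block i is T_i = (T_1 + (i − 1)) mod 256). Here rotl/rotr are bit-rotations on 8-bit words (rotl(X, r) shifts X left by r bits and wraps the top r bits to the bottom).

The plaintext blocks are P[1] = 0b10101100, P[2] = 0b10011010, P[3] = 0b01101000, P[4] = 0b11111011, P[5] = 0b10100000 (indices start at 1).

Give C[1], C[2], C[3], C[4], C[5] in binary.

CTR encryption: S_i = E(K, T_i) where T_i is the counter for block i; C_i = P_i ⊕ S_i.
C[1]: T = 0b00101101, S = E(K, T) = 0b11110101; 0b10101100 ⊕ 0b11110101 = 0b01011001.
C[2]: T = 0b00101110, S = E(K, T) = 0b10010101; 0b10011010 ⊕ 0b10010101 = 0b00001111.
C[3]: T = 0b00101111, S = E(K, T) = 0b10110101; 0b01101000 ⊕ 0b10110101 = 0b11011101.
C[4]: T = 0b00110000, S = E(K, T) = 0b01010110; 0b11111011 ⊕ 0b01010110 = 0b10101101.
C[5]: T = 0b00110001, S = E(K, T) = 0b01110110; 0b10100000 ⊕ 0b01110110 = 0b11010110.

C[1] = 0b01011001, C[2] = 0b00001111, C[3] = 0b11011101, C[4] = 0b10101101, C[5] = 0b11010110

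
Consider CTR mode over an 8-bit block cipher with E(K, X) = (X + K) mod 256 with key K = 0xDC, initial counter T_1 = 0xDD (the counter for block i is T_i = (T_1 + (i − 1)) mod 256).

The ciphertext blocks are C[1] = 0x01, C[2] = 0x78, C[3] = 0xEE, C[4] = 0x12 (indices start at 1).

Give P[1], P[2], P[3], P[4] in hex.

P[1] = 0xB8, P[2] = 0xC2, P[3] = 0x55, P[4] = 0xAE

CTR decryption: S_i = E(K, T_i) where T_i is the counter for block i; P_i = C_i ⊕ S_i.
P[1]: T = 0xDD, S = E(K, T) = 0xB9; 0x01 ⊕ 0xB9 = 0xB8.
P[2]: T = 0xDE, S = E(K, T) = 0xBA; 0x78 ⊕ 0xBA = 0xC2.
P[3]: T = 0xDF, S = E(K, T) = 0xBB; 0xEE ⊕ 0xBB = 0x55.
P[4]: T = 0xE0, S = E(K, T) = 0xBC; 0x12 ⊕ 0xBC = 0xAE.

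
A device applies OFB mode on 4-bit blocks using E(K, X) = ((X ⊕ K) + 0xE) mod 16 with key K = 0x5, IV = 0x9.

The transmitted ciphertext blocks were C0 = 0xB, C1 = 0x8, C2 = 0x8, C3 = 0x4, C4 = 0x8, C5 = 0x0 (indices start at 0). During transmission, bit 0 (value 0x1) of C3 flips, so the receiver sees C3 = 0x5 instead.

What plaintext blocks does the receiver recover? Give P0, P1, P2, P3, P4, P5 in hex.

P0 = 0x1, P1 = 0x5, P2 = 0xE, P3 = 0x4, P4 = 0xA, P5 = 0x5

OFB decryption: S_i = E(K, S_{i−1}) with S_{−1} = IV; P_i = C_i ⊕ S_i.
Only C3 changed, to 0x5. In OFB, a change in C_i flips the same bit in P_i only; the keystream is unaffected. Decrypting the received ciphertext:
P0: S = E(K, 0x9) = 0xA; 0xB ⊕ 0xA = 0x1.
P1: S = E(K, 0xA) = 0xD; 0x8 ⊕ 0xD = 0x5.
P2: S = E(K, 0xD) = 0x6; 0x8 ⊕ 0x6 = 0xE.
P3: S = E(K, 0x6) = 0x1; 0x5 ⊕ 0x1 = 0x4.
P4: S = E(K, 0x1) = 0x2; 0x8 ⊕ 0x2 = 0xA.
P5: S = E(K, 0x2) = 0x5; 0x0 ⊕ 0x5 = 0x5.
Blocks that differ from the original plaintext: P3.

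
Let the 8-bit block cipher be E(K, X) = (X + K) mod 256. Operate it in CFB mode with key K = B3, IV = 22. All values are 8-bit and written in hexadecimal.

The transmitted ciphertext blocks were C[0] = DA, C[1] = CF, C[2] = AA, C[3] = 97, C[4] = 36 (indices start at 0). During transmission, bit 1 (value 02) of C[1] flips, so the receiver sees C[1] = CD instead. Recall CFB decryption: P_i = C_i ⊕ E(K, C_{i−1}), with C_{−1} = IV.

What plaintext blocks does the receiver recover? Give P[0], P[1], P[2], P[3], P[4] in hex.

P[0] = 0F, P[1] = 40, P[2] = 2A, P[3] = CA, P[4] = 7C

Only C[1] changed, to CD. In CFB, a change in C_i flips the same bit in P_i and garbles P_{i+1}. Decrypting the received ciphertext:
P[0]: E(K, 22) = D5; DA ⊕ D5 = 0F.
P[1]: E(K, DA) = 8D; CD ⊕ 8D = 40.
P[2]: E(K, CD) = 80; AA ⊕ 80 = 2A.
P[3]: E(K, AA) = 5D; 97 ⊕ 5D = CA.
P[4]: E(K, 97) = 4A; 36 ⊕ 4A = 7C.
Blocks that differ from the original plaintext: P[1], P[2].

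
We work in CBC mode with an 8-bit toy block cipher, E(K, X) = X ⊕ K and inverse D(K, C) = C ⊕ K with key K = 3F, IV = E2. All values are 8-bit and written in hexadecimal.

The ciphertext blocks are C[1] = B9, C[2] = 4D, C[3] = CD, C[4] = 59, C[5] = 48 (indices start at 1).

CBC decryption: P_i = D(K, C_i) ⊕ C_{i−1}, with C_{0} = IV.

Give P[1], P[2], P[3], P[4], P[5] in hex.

P[1] = 64, P[2] = CB, P[3] = BF, P[4] = AB, P[5] = 2E

P[1]: D(K, B9) = 86; 86 ⊕ E2 = 64.
P[2]: D(K, 4D) = 72; 72 ⊕ B9 = CB.
P[3]: D(K, CD) = F2; F2 ⊕ 4D = BF.
P[4]: D(K, 59) = 66; 66 ⊕ CD = AB.
P[5]: D(K, 48) = 77; 77 ⊕ 59 = 2E.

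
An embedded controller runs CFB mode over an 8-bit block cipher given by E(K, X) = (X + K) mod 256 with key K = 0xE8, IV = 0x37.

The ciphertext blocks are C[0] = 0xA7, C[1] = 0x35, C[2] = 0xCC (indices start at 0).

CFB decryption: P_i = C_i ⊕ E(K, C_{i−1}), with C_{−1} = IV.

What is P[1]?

P[1] = 0xBA

P[1]: E(K, 0xA7) = 0x8F; 0x35 ⊕ 0x8F = 0xBA.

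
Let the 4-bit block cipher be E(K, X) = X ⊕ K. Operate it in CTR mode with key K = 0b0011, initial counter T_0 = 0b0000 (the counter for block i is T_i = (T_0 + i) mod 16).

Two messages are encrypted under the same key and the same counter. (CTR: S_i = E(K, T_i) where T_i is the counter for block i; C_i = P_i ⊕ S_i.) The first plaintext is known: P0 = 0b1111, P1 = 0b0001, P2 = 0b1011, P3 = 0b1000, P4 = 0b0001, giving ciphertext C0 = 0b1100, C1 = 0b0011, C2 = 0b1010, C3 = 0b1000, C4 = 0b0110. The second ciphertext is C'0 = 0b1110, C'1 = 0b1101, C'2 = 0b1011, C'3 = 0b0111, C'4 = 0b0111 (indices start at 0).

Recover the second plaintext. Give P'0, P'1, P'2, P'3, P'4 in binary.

P'0 = 0b1101, P'1 = 0b1111, P'2 = 0b1010, P'3 = 0b0111, P'4 = 0b0000

In CTR with a reused counter, both messages share the same keystream S_i, so C_i ⊕ C'_i = P_i ⊕ P'_i and thus P'_i = P_i ⊕ C_i ⊕ C'_i.
P'0: 0b1111 ⊕ 0b1100 ⊕ 0b1110 = 0b1101.
P'1: 0b0001 ⊕ 0b0011 ⊕ 0b1101 = 0b1111.
P'2: 0b1011 ⊕ 0b1010 ⊕ 0b1011 = 0b1010.
P'3: 0b1000 ⊕ 0b1000 ⊕ 0b0111 = 0b0111.
P'4: 0b0001 ⊕ 0b0110 ⊕ 0b0111 = 0b0000.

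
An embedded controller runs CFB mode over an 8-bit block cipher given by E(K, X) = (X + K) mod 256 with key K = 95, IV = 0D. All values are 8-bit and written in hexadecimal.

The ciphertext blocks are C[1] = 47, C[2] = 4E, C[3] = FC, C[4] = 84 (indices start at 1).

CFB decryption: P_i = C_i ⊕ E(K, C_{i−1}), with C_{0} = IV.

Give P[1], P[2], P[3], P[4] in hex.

P[1] = E5, P[2] = 92, P[3] = 1F, P[4] = 15

P[1]: E(K, 0D) = A2; 47 ⊕ A2 = E5.
P[2]: E(K, 47) = DC; 4E ⊕ DC = 92.
P[3]: E(K, 4E) = E3; FC ⊕ E3 = 1F.
P[4]: E(K, FC) = 91; 84 ⊕ 91 = 15.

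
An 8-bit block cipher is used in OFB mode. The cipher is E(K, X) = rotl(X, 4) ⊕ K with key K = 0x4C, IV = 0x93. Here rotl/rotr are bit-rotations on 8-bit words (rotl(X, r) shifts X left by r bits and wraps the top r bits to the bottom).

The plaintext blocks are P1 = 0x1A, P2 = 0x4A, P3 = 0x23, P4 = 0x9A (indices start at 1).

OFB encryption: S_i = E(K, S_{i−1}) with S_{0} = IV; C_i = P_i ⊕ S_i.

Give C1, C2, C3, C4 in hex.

C1 = 0x6F, C2 = 0x51, C3 = 0xDE, C4 = 0x09

C1: S = E(K, 0x93) = 0x75; 0x1A ⊕ 0x75 = 0x6F.
C2: S = E(K, 0x75) = 0x1B; 0x4A ⊕ 0x1B = 0x51.
C3: S = E(K, 0x1B) = 0xFD; 0x23 ⊕ 0xFD = 0xDE.
C4: S = E(K, 0xFD) = 0x93; 0x9A ⊕ 0x93 = 0x09.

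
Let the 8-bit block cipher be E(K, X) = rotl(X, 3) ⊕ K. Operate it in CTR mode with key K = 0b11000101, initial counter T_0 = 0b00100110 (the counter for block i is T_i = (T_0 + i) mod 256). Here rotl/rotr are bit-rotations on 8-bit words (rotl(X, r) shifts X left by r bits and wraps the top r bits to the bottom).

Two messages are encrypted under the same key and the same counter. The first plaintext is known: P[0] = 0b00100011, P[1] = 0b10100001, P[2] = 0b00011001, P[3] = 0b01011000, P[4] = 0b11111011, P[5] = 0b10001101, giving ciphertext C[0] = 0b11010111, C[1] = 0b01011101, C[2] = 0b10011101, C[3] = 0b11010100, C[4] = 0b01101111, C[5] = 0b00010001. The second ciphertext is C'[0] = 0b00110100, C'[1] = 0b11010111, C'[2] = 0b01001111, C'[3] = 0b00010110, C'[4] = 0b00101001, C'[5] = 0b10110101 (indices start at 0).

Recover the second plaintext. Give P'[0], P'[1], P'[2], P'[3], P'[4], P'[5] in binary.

In CTR with a reused counter, both messages share the same keystream S_i, so C_i ⊕ C'_i = P_i ⊕ P'_i and thus P'_i = P_i ⊕ C_i ⊕ C'_i.
P'[0]: 0b00100011 ⊕ 0b11010111 ⊕ 0b00110100 = 0b11000000.
P'[1]: 0b10100001 ⊕ 0b01011101 ⊕ 0b11010111 = 0b00101011.
P'[2]: 0b00011001 ⊕ 0b10011101 ⊕ 0b01001111 = 0b11001011.
P'[3]: 0b01011000 ⊕ 0b11010100 ⊕ 0b00010110 = 0b10011010.
P'[4]: 0b11111011 ⊕ 0b01101111 ⊕ 0b00101001 = 0b10111101.
P'[5]: 0b10001101 ⊕ 0b00010001 ⊕ 0b10110101 = 0b00101001.

P'[0] = 0b11000000, P'[1] = 0b00101011, P'[2] = 0b11001011, P'[3] = 0b10011010, P'[4] = 0b10111101, P'[5] = 0b00101001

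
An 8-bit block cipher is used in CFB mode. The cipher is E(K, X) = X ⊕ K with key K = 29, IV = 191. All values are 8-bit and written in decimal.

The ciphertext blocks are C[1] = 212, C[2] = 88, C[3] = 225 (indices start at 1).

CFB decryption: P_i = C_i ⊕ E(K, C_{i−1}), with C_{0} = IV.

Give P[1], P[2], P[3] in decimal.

P[1]: E(K, 191) = 162; 212 ⊕ 162 = 118.
P[2]: E(K, 212) = 201; 88 ⊕ 201 = 145.
P[3]: E(K, 88) = 69; 225 ⊕ 69 = 164.

P[1] = 118, P[2] = 145, P[3] = 164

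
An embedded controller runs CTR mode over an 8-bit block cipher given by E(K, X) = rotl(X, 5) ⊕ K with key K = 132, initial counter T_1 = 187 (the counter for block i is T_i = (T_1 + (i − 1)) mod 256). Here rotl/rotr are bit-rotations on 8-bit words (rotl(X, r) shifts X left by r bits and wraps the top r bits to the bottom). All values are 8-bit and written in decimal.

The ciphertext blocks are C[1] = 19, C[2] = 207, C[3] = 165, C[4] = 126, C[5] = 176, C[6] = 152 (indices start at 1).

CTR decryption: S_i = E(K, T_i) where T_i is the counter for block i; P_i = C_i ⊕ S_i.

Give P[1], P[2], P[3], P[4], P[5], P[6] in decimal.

P[1]: T = 187, S = E(K, T) = 243; 19 ⊕ 243 = 224.
P[2]: T = 188, S = E(K, T) = 19; 207 ⊕ 19 = 220.
P[3]: T = 189, S = E(K, T) = 51; 165 ⊕ 51 = 150.
P[4]: T = 190, S = E(K, T) = 83; 126 ⊕ 83 = 45.
P[5]: T = 191, S = E(K, T) = 115; 176 ⊕ 115 = 195.
P[6]: T = 192, S = E(K, T) = 156; 152 ⊕ 156 = 4.

P[1] = 224, P[2] = 220, P[3] = 150, P[4] = 45, P[5] = 195, P[6] = 4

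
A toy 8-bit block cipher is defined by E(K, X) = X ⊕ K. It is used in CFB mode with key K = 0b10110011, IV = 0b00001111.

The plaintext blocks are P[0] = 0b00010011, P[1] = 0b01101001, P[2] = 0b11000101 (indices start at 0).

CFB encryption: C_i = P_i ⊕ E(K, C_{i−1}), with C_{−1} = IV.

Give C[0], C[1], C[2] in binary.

C[0] = 0b10101111, C[1] = 0b01110101, C[2] = 0b00000011

C[0]: E(K, 0b00001111) = 0b10111100; 0b00010011 ⊕ 0b10111100 = 0b10101111.
C[1]: E(K, 0b10101111) = 0b00011100; 0b01101001 ⊕ 0b00011100 = 0b01110101.
C[2]: E(K, 0b01110101) = 0b11000110; 0b11000101 ⊕ 0b11000110 = 0b00000011.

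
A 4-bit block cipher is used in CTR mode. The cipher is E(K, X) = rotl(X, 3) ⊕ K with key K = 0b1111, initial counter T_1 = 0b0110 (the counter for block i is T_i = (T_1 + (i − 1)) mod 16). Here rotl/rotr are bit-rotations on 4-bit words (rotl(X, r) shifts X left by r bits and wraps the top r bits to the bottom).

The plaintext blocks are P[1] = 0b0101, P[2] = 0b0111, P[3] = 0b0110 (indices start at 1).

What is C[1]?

CTR encryption: S_i = E(K, T_i) where T_i is the counter for block i; C_i = P_i ⊕ S_i.
C[1]: T = 0b0110, S = E(K, T) = 0b1100; 0b0101 ⊕ 0b1100 = 0b1001.

C[1] = 0b1001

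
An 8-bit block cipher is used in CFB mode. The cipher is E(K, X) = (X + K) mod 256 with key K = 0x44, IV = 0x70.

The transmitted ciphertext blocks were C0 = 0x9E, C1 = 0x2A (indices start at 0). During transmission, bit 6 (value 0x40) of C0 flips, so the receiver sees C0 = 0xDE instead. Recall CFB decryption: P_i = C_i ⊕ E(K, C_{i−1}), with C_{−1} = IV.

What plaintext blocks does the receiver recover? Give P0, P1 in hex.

Only C0 changed, to 0xDE. In CFB, a change in C_i flips the same bit in P_i and garbles P_{i+1}. Decrypting the received ciphertext:
P0: E(K, 0x70) = 0xB4; 0xDE ⊕ 0xB4 = 0x6A.
P1: E(K, 0xDE) = 0x22; 0x2A ⊕ 0x22 = 0x08.
Blocks that differ from the original plaintext: P0, P1.

P0 = 0x6A, P1 = 0x08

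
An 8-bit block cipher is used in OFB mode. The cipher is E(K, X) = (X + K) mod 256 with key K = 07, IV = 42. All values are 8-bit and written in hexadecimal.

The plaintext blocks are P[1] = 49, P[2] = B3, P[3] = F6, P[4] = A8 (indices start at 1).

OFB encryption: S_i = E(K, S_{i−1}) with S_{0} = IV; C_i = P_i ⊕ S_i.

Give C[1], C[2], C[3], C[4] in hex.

C[1] = 00, C[2] = E3, C[3] = A1, C[4] = F6

C[1]: S = E(K, 42) = 49; 49 ⊕ 49 = 00.
C[2]: S = E(K, 49) = 50; B3 ⊕ 50 = E3.
C[3]: S = E(K, 50) = 57; F6 ⊕ 57 = A1.
C[4]: S = E(K, 57) = 5E; A8 ⊕ 5E = F6.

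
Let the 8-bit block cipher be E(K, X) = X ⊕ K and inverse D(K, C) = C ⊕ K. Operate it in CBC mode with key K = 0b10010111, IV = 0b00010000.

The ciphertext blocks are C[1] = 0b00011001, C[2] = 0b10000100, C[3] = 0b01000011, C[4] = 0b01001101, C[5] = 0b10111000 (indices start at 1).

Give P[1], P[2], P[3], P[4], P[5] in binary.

CBC decryption: P_i = D(K, C_i) ⊕ C_{i−1}, with C_{0} = IV.
P[1]: D(K, 0b00011001) = 0b10001110; 0b10001110 ⊕ 0b00010000 = 0b10011110.
P[2]: D(K, 0b10000100) = 0b00010011; 0b00010011 ⊕ 0b00011001 = 0b00001010.
P[3]: D(K, 0b01000011) = 0b11010100; 0b11010100 ⊕ 0b10000100 = 0b01010000.
P[4]: D(K, 0b01001101) = 0b11011010; 0b11011010 ⊕ 0b01000011 = 0b10011001.
P[5]: D(K, 0b10111000) = 0b00101111; 0b00101111 ⊕ 0b01001101 = 0b01100010.

P[1] = 0b10011110, P[2] = 0b00001010, P[3] = 0b01010000, P[4] = 0b10011001, P[5] = 0b01100010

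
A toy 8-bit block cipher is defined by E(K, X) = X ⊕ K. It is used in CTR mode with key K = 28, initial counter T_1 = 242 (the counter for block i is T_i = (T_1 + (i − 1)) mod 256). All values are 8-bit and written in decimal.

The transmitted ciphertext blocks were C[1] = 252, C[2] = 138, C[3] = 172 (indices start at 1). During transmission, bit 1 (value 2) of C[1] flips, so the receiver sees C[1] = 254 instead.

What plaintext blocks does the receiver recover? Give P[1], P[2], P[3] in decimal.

CTR decryption: S_i = E(K, T_i) where T_i is the counter for block i; P_i = C_i ⊕ S_i.
Only C[1] changed, to 254. In CTR, a change in C_i flips the same bit in P_i only; the keystream is unaffected. Decrypting the received ciphertext:
P[1]: T = 242, S = E(K, T) = 238; 254 ⊕ 238 = 16.
P[2]: T = 243, S = E(K, T) = 239; 138 ⊕ 239 = 101.
P[3]: T = 244, S = E(K, T) = 232; 172 ⊕ 232 = 68.
Blocks that differ from the original plaintext: P[1].

P[1] = 16, P[2] = 101, P[3] = 68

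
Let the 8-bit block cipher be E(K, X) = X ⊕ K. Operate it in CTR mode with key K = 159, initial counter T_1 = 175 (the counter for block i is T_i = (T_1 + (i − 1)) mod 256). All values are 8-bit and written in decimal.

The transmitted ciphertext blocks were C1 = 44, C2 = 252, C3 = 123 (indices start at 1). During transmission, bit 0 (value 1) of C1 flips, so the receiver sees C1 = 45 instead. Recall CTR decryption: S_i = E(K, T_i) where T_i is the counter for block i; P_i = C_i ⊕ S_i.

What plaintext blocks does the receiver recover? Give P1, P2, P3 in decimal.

P1 = 29, P2 = 211, P3 = 85

Only C1 changed, to 45. In CTR, a change in C_i flips the same bit in P_i only; the keystream is unaffected. Decrypting the received ciphertext:
P1: T = 175, S = E(K, T) = 48; 45 ⊕ 48 = 29.
P2: T = 176, S = E(K, T) = 47; 252 ⊕ 47 = 211.
P3: T = 177, S = E(K, T) = 46; 123 ⊕ 46 = 85.
Blocks that differ from the original plaintext: P1.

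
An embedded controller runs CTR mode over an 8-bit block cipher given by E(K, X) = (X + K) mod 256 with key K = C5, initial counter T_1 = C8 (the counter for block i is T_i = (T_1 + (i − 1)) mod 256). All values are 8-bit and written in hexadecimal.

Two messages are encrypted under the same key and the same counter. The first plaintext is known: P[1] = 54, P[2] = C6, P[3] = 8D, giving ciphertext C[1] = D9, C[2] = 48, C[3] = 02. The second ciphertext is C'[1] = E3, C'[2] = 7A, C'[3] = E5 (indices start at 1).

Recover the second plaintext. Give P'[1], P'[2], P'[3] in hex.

P'[1] = 6E, P'[2] = F4, P'[3] = 6A

In CTR with a reused counter, both messages share the same keystream S_i, so C_i ⊕ C'_i = P_i ⊕ P'_i and thus P'_i = P_i ⊕ C_i ⊕ C'_i.
P'[1]: 54 ⊕ D9 ⊕ E3 = 6E.
P'[2]: C6 ⊕ 48 ⊕ 7A = F4.
P'[3]: 8D ⊕ 02 ⊕ E5 = 6A.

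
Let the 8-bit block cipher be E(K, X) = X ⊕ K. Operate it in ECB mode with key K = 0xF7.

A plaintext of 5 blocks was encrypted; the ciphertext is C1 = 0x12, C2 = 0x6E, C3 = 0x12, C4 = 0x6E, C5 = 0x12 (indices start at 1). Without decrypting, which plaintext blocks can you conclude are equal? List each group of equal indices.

ECB encrypts each block independently with the same key, so equal ciphertext blocks imply equal plaintext blocks.
C1 = C3 = C5 = 0x12, so P1 = P3 = P5.
C2 = C4 = 0x6E, so P2 = P4.

P1 = P3 = P5; P2 = P4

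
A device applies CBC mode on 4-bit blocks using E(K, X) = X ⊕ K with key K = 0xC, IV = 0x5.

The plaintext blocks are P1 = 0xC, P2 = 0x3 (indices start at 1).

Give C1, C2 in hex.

C1 = 0x5, C2 = 0xA

CBC encryption: C_i = E(K, P_i ⊕ C_{i−1}), with C_{0} = IV.
C1: P1 ⊕ 0x5 = 0x9; E(K, 0x9) = 0x5.
C2: P2 ⊕ 0x5 = 0x6; E(K, 0x6) = 0xA.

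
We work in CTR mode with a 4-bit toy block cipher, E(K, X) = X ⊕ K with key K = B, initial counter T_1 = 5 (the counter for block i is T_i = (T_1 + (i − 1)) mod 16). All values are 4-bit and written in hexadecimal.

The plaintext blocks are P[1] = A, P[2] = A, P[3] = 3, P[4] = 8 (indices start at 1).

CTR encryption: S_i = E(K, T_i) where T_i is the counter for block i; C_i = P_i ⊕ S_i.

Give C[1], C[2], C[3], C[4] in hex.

C[1]: T = 5, S = E(K, T) = E; A ⊕ E = 4.
C[2]: T = 6, S = E(K, T) = D; A ⊕ D = 7.
C[3]: T = 7, S = E(K, T) = C; 3 ⊕ C = F.
C[4]: T = 8, S = E(K, T) = 3; 8 ⊕ 3 = B.

C[1] = 4, C[2] = 7, C[3] = F, C[4] = B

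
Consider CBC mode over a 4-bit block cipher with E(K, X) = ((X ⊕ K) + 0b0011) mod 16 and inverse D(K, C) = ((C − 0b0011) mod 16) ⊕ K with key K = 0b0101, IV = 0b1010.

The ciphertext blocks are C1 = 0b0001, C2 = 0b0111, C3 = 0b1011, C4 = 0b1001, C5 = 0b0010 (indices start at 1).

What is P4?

P4 = 0b1000

CBC decryption: P_i = D(K, C_i) ⊕ C_{i−1}, with C_{0} = IV.
P4: D(K, 0b1001) = 0b0011; 0b0011 ⊕ 0b1011 = 0b1000.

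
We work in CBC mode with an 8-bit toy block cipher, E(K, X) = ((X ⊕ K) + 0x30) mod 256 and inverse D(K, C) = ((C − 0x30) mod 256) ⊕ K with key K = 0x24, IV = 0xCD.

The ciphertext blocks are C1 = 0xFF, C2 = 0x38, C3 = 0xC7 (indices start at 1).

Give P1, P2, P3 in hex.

CBC decryption: P_i = D(K, C_i) ⊕ C_{i−1}, with C_{0} = IV.
P1: D(K, 0xFF) = 0xEB; 0xEB ⊕ 0xCD = 0x26.
P2: D(K, 0x38) = 0x2C; 0x2C ⊕ 0xFF = 0xD3.
P3: D(K, 0xC7) = 0xB3; 0xB3 ⊕ 0x38 = 0x8B.

P1 = 0x26, P2 = 0xD3, P3 = 0x8B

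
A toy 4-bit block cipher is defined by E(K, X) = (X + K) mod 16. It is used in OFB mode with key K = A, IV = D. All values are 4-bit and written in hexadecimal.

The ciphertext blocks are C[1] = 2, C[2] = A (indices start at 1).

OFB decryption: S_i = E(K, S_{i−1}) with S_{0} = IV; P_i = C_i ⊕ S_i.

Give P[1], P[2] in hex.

P[1] = 5, P[2] = B

P[1]: S = E(K, D) = 7; 2 ⊕ 7 = 5.
P[2]: S = E(K, 7) = 1; A ⊕ 1 = B.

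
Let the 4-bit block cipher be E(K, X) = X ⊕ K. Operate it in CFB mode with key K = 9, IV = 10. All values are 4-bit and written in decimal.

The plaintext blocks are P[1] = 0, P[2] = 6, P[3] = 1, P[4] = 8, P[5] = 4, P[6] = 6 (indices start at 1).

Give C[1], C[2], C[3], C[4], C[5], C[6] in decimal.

CFB encryption: C_i = P_i ⊕ E(K, C_{i−1}), with C_{0} = IV.
C[1]: E(K, 10) = 3; 0 ⊕ 3 = 3.
C[2]: E(K, 3) = 10; 6 ⊕ 10 = 12.
C[3]: E(K, 12) = 5; 1 ⊕ 5 = 4.
C[4]: E(K, 4) = 13; 8 ⊕ 13 = 5.
C[5]: E(K, 5) = 12; 4 ⊕ 12 = 8.
C[6]: E(K, 8) = 1; 6 ⊕ 1 = 7.

C[1] = 3, C[2] = 12, C[3] = 4, C[4] = 5, C[5] = 8, C[6] = 7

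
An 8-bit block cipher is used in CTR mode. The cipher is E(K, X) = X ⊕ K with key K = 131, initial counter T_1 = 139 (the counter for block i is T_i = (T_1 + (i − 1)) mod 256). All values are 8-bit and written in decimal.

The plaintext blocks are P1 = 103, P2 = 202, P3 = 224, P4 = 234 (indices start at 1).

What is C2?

CTR encryption: S_i = E(K, T_i) where T_i is the counter for block i; C_i = P_i ⊕ S_i.
C1: T = 139, S = E(K, T) = 8; 103 ⊕ 8 = 111.
C2: T = 140, S = E(K, T) = 15; 202 ⊕ 15 = 197.

C2 = 197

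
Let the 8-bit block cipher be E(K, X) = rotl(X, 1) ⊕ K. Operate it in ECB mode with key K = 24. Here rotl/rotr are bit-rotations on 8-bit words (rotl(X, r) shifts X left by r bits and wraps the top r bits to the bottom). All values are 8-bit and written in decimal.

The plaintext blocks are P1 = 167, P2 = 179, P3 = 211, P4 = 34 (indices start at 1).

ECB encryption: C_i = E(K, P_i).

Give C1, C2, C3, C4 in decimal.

C1 = 87, C2 = 127, C3 = 191, C4 = 92

C1: E(K, 167) = 87.
C2: E(K, 179) = 127.
C3: E(K, 211) = 191.
C4: E(K, 34) = 92.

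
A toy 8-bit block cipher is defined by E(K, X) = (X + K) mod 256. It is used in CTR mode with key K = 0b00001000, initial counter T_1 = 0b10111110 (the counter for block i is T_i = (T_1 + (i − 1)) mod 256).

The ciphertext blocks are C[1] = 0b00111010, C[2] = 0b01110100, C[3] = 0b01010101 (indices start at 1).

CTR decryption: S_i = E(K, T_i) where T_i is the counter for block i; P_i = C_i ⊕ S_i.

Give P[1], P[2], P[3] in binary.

P[1]: T = 0b10111110, S = E(K, T) = 0b11000110; 0b00111010 ⊕ 0b11000110 = 0b11111100.
P[2]: T = 0b10111111, S = E(K, T) = 0b11000111; 0b01110100 ⊕ 0b11000111 = 0b10110011.
P[3]: T = 0b11000000, S = E(K, T) = 0b11001000; 0b01010101 ⊕ 0b11001000 = 0b10011101.

P[1] = 0b11111100, P[2] = 0b10110011, P[3] = 0b10011101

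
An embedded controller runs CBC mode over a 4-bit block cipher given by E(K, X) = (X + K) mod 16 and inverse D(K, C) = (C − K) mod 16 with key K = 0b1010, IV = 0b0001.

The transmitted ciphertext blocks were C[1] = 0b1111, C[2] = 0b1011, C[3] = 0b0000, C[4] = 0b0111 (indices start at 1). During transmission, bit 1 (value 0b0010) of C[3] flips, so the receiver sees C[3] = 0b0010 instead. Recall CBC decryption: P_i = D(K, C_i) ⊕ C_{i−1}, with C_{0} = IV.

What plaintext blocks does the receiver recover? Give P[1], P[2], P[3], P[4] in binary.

Only C[3] changed, to 0b0010. In CBC, a change in C_i garbles P_i and flips the same bit in P_{i+1}. Decrypting the received ciphertext:
P[1]: D(K, 0b1111) = 0b0101; 0b0101 ⊕ 0b0001 = 0b0100.
P[2]: D(K, 0b1011) = 0b0001; 0b0001 ⊕ 0b1111 = 0b1110.
P[3]: D(K, 0b0010) = 0b1000; 0b1000 ⊕ 0b1011 = 0b0011.
P[4]: D(K, 0b0111) = 0b1101; 0b1101 ⊕ 0b0010 = 0b1111.
Blocks that differ from the original plaintext: P[3], P[4].

P[1] = 0b0100, P[2] = 0b1110, P[3] = 0b0011, P[4] = 0b1111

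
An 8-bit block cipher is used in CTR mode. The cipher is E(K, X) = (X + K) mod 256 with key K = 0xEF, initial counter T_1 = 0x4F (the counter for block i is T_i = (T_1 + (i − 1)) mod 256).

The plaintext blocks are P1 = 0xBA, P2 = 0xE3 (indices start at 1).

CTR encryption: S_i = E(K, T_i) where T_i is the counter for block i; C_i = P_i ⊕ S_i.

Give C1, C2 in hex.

C1 = 0x84, C2 = 0xDC

C1: T = 0x4F, S = E(K, T) = 0x3E; 0xBA ⊕ 0x3E = 0x84.
C2: T = 0x50, S = E(K, T) = 0x3F; 0xE3 ⊕ 0x3F = 0xDC.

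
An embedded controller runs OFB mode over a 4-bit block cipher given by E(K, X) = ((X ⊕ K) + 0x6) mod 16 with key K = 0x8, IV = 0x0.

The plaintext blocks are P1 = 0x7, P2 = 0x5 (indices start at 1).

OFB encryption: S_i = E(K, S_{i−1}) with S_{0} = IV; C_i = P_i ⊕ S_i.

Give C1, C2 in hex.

C1: S = E(K, 0x0) = 0xE; 0x7 ⊕ 0xE = 0x9.
C2: S = E(K, 0xE) = 0xC; 0x5 ⊕ 0xC = 0x9.

C1 = 0x9, C2 = 0x9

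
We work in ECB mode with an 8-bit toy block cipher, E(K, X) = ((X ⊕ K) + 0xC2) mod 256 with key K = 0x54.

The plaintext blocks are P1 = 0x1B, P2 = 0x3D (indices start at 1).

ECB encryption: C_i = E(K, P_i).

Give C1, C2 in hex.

C1 = 0x11, C2 = 0x2B

C1: E(K, 0x1B) = 0x11.
C2: E(K, 0x3D) = 0x2B.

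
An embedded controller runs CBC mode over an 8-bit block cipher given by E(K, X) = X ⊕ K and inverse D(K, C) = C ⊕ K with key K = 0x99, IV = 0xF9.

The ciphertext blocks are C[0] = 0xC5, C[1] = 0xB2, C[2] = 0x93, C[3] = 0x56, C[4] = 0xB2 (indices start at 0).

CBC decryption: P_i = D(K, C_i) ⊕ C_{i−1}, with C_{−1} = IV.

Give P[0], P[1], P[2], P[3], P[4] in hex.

P[0] = 0xA5, P[1] = 0xEE, P[2] = 0xB8, P[3] = 0x5C, P[4] = 0x7D

P[0]: D(K, 0xC5) = 0x5C; 0x5C ⊕ 0xF9 = 0xA5.
P[1]: D(K, 0xB2) = 0x2B; 0x2B ⊕ 0xC5 = 0xEE.
P[2]: D(K, 0x93) = 0x0A; 0x0A ⊕ 0xB2 = 0xB8.
P[3]: D(K, 0x56) = 0xCF; 0xCF ⊕ 0x93 = 0x5C.
P[4]: D(K, 0xB2) = 0x2B; 0x2B ⊕ 0x56 = 0x7D.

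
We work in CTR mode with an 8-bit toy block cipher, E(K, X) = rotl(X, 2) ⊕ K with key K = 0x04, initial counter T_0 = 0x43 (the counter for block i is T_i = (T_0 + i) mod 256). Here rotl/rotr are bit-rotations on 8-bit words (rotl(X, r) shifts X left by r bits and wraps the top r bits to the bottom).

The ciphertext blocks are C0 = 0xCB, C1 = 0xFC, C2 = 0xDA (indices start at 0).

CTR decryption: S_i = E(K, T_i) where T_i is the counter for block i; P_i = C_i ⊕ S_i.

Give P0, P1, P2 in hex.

P0: T = 0x43, S = E(K, T) = 0x09; 0xCB ⊕ 0x09 = 0xC2.
P1: T = 0x44, S = E(K, T) = 0x15; 0xFC ⊕ 0x15 = 0xE9.
P2: T = 0x45, S = E(K, T) = 0x11; 0xDA ⊕ 0x11 = 0xCB.

P0 = 0xC2, P1 = 0xE9, P2 = 0xCB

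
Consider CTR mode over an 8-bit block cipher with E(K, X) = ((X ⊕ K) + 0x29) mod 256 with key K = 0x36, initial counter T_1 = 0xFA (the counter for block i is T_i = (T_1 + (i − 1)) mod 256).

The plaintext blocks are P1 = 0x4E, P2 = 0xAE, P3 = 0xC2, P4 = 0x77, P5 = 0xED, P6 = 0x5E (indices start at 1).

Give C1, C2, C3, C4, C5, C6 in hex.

C1 = 0xBB, C2 = 0x58, C3 = 0x31, C4 = 0x83, C5 = 0x1C, C6 = 0xAC

CTR encryption: S_i = E(K, T_i) where T_i is the counter for block i; C_i = P_i ⊕ S_i.
C1: T = 0xFA, S = E(K, T) = 0xF5; 0x4E ⊕ 0xF5 = 0xBB.
C2: T = 0xFB, S = E(K, T) = 0xF6; 0xAE ⊕ 0xF6 = 0x58.
C3: T = 0xFC, S = E(K, T) = 0xF3; 0xC2 ⊕ 0xF3 = 0x31.
C4: T = 0xFD, S = E(K, T) = 0xF4; 0x77 ⊕ 0xF4 = 0x83.
C5: T = 0xFE, S = E(K, T) = 0xF1; 0xED ⊕ 0xF1 = 0x1C.
C6: T = 0xFF, S = E(K, T) = 0xF2; 0x5E ⊕ 0xF2 = 0xAC.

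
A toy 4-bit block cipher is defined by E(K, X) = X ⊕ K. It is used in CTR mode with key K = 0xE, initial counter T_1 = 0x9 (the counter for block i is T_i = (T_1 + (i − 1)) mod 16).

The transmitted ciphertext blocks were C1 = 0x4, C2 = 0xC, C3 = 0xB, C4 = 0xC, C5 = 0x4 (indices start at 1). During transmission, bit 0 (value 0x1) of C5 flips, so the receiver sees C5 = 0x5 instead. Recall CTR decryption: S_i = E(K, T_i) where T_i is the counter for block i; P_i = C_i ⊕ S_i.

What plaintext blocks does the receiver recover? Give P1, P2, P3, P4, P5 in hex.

Only C5 changed, to 0x5. In CTR, a change in C_i flips the same bit in P_i only; the keystream is unaffected. Decrypting the received ciphertext:
P1: T = 0x9, S = E(K, T) = 0x7; 0x4 ⊕ 0x7 = 0x3.
P2: T = 0xA, S = E(K, T) = 0x4; 0xC ⊕ 0x4 = 0x8.
P3: T = 0xB, S = E(K, T) = 0x5; 0xB ⊕ 0x5 = 0xE.
P4: T = 0xC, S = E(K, T) = 0x2; 0xC ⊕ 0x2 = 0xE.
P5: T = 0xD, S = E(K, T) = 0x3; 0x5 ⊕ 0x3 = 0x6.
Blocks that differ from the original plaintext: P5.

P1 = 0x3, P2 = 0x8, P3 = 0xE, P4 = 0xE, P5 = 0x6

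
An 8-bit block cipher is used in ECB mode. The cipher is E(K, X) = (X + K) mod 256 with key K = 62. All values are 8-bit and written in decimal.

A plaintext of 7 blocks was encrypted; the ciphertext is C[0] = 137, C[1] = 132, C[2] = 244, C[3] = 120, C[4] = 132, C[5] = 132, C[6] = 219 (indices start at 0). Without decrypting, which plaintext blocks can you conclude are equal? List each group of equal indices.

ECB encrypts each block independently with the same key, so equal ciphertext blocks imply equal plaintext blocks.
C[1] = C[4] = C[5] = 132, so P[1] = P[4] = P[5].

P[1] = P[4] = P[5]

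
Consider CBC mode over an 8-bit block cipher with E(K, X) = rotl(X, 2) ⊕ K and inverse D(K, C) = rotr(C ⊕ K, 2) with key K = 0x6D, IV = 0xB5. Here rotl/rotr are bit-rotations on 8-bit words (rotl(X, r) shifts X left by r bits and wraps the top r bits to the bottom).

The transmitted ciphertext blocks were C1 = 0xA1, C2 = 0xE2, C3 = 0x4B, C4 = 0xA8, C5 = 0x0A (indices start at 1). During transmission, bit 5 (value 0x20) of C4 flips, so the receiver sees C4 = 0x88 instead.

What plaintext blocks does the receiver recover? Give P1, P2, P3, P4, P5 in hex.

CBC decryption: P_i = D(K, C_i) ⊕ C_{i−1}, with C_{0} = IV.
Only C4 changed, to 0x88. In CBC, a change in C_i garbles P_i and flips the same bit in P_{i+1}. Decrypting the received ciphertext:
P1: D(K, 0xA1) = 0x33; 0x33 ⊕ 0xB5 = 0x86.
P2: D(K, 0xE2) = 0xE3; 0xE3 ⊕ 0xA1 = 0x42.
P3: D(K, 0x4B) = 0x89; 0x89 ⊕ 0xE2 = 0x6B.
P4: D(K, 0x88) = 0x79; 0x79 ⊕ 0x4B = 0x32.
P5: D(K, 0x0A) = 0xD9; 0xD9 ⊕ 0x88 = 0x51.
Blocks that differ from the original plaintext: P4, P5.

P1 = 0x86, P2 = 0x42, P3 = 0x6B, P4 = 0x32, P5 = 0x51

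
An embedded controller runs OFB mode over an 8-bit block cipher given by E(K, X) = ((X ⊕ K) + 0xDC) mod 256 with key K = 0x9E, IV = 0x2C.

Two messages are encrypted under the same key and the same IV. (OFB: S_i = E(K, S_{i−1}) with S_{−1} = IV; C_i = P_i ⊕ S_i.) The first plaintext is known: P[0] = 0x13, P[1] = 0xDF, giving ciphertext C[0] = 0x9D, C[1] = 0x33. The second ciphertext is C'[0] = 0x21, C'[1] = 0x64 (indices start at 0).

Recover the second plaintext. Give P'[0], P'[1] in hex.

P'[0] = 0xAF, P'[1] = 0x88

In OFB with a reused IV, both messages share the same keystream S_i, so C_i ⊕ C'_i = P_i ⊕ P'_i and thus P'_i = P_i ⊕ C_i ⊕ C'_i.
P'[0]: 0x13 ⊕ 0x9D ⊕ 0x21 = 0xAF.
P'[1]: 0xDF ⊕ 0x33 ⊕ 0x64 = 0x88.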